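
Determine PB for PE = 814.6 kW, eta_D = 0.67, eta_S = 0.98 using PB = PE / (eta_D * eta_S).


Formula: PB = PE / (eta_D * eta_S)
Step 1 — combined efficiency = eta_D * eta_S = 0.67 * 0.98 = 0.6566
Step 2 — PB = 814.6 / 0.6566 ≈ 1240.6 kW (5 s.f.)

1240.6 kW


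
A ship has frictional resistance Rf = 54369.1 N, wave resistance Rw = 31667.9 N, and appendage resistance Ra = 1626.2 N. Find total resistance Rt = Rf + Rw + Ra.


Formula: Rt = Rf + Rw + Ra
Substituting: Rt = 54369.1 + 31667.9 + 1626.2
Result: Rt = 87663.2 N

87663.2 N


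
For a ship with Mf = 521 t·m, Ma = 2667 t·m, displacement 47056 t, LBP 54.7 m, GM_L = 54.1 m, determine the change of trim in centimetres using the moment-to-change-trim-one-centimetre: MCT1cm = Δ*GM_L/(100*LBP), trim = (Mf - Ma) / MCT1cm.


Formula: net trimming moment = Mf - Ma; MCT1cm = Δ*GM_L/(100*LBP); trim = net moment / MCT1cm
Step 1 — net trimming moment = 521 - 2667 = -2146 t·m
Step 2 — MCT1cm = 47056 * 54.1 / (100 * 54.7) = 465.3985 t·m/cm
Step 3 — trim = -2146 / 465.3985 ≈ -4.6111 cm (5 s.f.)

-4.6111 cm


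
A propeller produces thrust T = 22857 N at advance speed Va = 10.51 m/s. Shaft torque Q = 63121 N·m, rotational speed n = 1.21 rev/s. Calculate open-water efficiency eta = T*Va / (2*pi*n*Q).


Formula: eta = T * Va / (2 * pi * n * Q)
Step 1 — numerator = T * Va = 22857 * 10.51 = 240227.07
Step 2 — 2 * pi * n = 2 * pi * 1.21 = 7.602654
Step 3 — denominator = 7.602654 * 63121 = 479887.12
Step 4 — eta = 240227.07 / 479887.12 ≈ 0.50059 (5 s.f.)

0.50059


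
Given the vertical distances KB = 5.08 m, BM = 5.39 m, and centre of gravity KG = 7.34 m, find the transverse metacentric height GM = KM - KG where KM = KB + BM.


Formula: GM = KB + BM - KG
Step 1 — KM = KB + BM = 5.08 + 5.39 = 10.47 m
Step 2 — GM = KM - KG = 10.47 - 7.34 = 3.13 m

3.13 m


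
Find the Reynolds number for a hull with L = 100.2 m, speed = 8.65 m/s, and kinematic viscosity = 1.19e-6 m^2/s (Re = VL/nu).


Formula: Re = V * L / nu
Step 1 — V * L = 8.65 * 100.2 = 866.73 m^2/s
Step 2 — Re = 866.73 / 1.19e-6 = 7.28e+08

7.28e+08


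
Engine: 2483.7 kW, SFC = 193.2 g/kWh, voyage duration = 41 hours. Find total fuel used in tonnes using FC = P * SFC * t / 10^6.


Formula: FC (tonnes) = P * SFC * t / 1,000,000
Step 1 — P * SFC * t = 2483.7 * 193.2 * 41 = 19673884.44 g
Step 2 — FC (tonnes) = 19673884.44 / 1,000,000 ≈ 19.674 tonnes (5 s.f.)

19.674 tonnes


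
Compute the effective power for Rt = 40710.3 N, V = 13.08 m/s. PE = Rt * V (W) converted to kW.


Formula: PE = Rt * V / 1000 (kW)
Step 1 — PE (W) = 40710.3 * 13.08 = 532490.724 W
Step 2 — PE (kW) = 532490.724 / 1000 ≈ 532.49 kW (5 s.f.)

532.49 kW


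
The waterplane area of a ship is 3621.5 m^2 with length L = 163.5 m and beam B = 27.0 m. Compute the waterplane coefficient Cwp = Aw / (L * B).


Formula: Cwp = Aw / (L * B)
Step 1 — L * B = 163.5 * 27.0 = 4414.5 m^2
Step 2 — Cwp = 3621.5 / 4414.5 ≈ 0.82036 (5 s.f.)

0.82036


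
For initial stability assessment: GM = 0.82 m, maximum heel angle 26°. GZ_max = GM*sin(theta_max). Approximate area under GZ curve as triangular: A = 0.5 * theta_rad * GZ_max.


Formula: GZ_max = GM * sin(theta); Area = 0.5 * theta_rad * GZ_max
Step 1 — GZ_max = 0.82 * sin(26°) = 0.82 * 0.438371 = 0.359464 m
Step 2 — theta_rad = 26 * pi/180 = 0.453786 rad
Step 3 — Area = 0.5 * 0.453786 * 0.359464 ≈ 0.081560 m·rad (5 s.f.)

0.081560 m·rad


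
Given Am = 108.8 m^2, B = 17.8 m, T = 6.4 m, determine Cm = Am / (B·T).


Formula: Cm = Am / (B * T)
Step 1 — B * T = 17.8 * 6.4 = 113.92 m^2
Step 2 — Cm = 108.8 / 113.92 ≈ 0.95506 (5 s.f.)

0.95506


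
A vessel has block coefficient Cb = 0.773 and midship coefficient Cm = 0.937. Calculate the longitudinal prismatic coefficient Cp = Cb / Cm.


Formula: Cp = Cb / Cm
Substituting: Cp = 0.773 / 0.937
Result: Cp ≈ 0.82497 (5 s.f.)

0.82497


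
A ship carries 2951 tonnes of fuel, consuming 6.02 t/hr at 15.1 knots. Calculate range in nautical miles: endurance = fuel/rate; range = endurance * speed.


Formula: endurance = fuel / rate; range = endurance * speed
Step 1 — endurance = 2951 / 6.02 = 490.1993 hours
Step 2 — range = 490.1993 * 15.1 ≈ 7402.0 nautical miles (5 s.f.)

7402.0 NM


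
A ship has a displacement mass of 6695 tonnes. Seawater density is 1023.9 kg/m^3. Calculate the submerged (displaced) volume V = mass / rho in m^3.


Formula: V = mass / rho
Step 1 — convert tonnes to kg: 6695 t * 1000 = 6695000 kg
Step 2 — V = 6695000 / 1023.9 ≈ 6538.7 m^3 (5 s.f.)

6538.7 m^3


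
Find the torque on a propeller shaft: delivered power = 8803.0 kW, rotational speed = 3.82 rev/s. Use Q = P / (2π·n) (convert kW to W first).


Formula: Q = P_W / (2 * pi * n)
Step 1 — P_W = 8803.0 kW * 1000 = 8803000.0 W
Step 2 — 2 * pi * n = 2 * pi * 3.82 = 24.001768
Step 3 — Q = 8803000.0 / 24.001768 ≈ 366760 N·m (5 s.f.)

366760 N·m


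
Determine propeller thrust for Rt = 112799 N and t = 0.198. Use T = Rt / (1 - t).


Formula: T = Rt / (1 - t)
Step 1 — (1 - t) = 1 - 0.198 = 0.802
Step 2 — T = 112799 / 0.802 ≈ 140650 N (5 s.f.)

140650 N


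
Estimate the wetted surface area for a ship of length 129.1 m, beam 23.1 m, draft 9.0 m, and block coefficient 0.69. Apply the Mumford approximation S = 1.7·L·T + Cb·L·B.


Formula: S = 1.7*L*T + V/T with V = Cb*L*B*T, i.e. S = L * (1.7*T + Cb*B)
Step 1 — 1.7*T = 1.7 * 9.0 = 15.3 m
Step 2 — Cb*B = 0.69 * 23.1 = 15.939 m
Step 3 — 1.7*T + Cb*B = 15.3 + 15.939 = 31.239 m
Step 4 — S = 129.1 * 31.239 ≈ 4033.0 m^2 (5 s.f.)

4033.0 m^2


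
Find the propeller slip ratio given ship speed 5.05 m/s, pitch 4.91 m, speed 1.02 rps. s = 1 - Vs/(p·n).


Formula: s = 1 - Vs / (p * n)
Step 1 — p * n = 4.91 * 1.02 = 5.0082
Step 2 — Vs / (p*n) = 5.05 / 5.0082 = 1.008346 (6 d.p.)
Step 3 — s = 1 - 1.008346 = -0.008346

-0.008346


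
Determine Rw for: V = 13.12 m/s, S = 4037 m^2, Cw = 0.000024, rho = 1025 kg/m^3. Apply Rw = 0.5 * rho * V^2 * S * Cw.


Formula: Rw = 0.5 * rho * V^2 * S * Cw
Step 1 — V^2 = 13.12^2 = 172.1344
Step 2 — 0.5 * rho * V^2 = 0.5 * 1025 * 172.1344 = 88218.88
Step 3 — Rw = 88218.88 * 4037 * 0.000024 ≈ 8547.4 N (5 s.f.)

8547.4 N


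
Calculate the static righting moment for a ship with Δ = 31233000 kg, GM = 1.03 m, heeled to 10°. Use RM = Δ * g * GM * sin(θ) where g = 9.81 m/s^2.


Formula: GZ = GM * sin(theta); RM = disp * g * GZ
Step 1 — GZ = 1.03 * sin(10°) = 1.03 * 0.173648 = 0.178857 m
Step 2 — RM = 31233000 * 9.81 * 0.178857 ≈ 54801000 N·m (5 s.f.)

54801000 N·m


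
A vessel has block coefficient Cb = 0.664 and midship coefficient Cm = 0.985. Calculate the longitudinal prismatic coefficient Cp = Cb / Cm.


Formula: Cp = Cb / Cm
Substituting: Cp = 0.664 / 0.985
Result: Cp ≈ 0.67411 (5 s.f.)

0.67411


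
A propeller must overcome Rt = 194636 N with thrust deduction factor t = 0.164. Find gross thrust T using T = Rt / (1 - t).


Formula: T = Rt / (1 - t)
Step 1 — (1 - t) = 1 - 0.164 = 0.836
Step 2 — T = 194636 / 0.836 ≈ 232820 N (5 s.f.)

232820 N


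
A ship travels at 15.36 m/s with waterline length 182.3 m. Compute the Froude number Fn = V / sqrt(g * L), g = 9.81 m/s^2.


Formula: Fn = V / sqrt(g * L)
Step 1 — g * L = 9.81 * 182.3 = 1788.363
Step 2 — sqrt(g * L) = sqrt(1788.363) = 42.289041
Step 3 — Fn = 15.36 / 42.289041 ≈ 0.36321 (5 s.f.)

0.36321


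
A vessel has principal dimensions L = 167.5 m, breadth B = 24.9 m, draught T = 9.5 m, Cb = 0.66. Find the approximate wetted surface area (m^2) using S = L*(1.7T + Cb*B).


Formula: S = 1.7*L*T + V/T with V = Cb*L*B*T, i.e. S = L * (1.7*T + Cb*B)
Step 1 — 1.7*T = 1.7 * 9.5 = 16.15 m
Step 2 — Cb*B = 0.66 * 24.9 = 16.434 m
Step 3 — 1.7*T + Cb*B = 16.15 + 16.434 = 32.584 m
Step 4 — S = 167.5 * 32.584 ≈ 5457.8 m^2 (5 s.f.)

5457.8 m^2


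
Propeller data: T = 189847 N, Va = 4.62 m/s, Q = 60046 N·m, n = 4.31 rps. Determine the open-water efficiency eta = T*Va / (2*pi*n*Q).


Formula: eta = T * Va / (2 * pi * n * Q)
Step 1 — numerator = T * Va = 189847 * 4.62 = 877093.14
Step 2 — 2 * pi * n = 2 * pi * 4.31 = 27.080529
Step 3 — denominator = 27.080529 * 60046 = 1626077.44
Step 4 — eta = 877093.14 / 1626077.44 ≈ 0.53939 (5 s.f.)

0.53939


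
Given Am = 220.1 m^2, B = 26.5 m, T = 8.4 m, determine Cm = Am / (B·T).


Formula: Cm = Am / (B * T)
Step 1 — B * T = 26.5 * 8.4 = 222.6 m^2
Step 2 — Cm = 220.1 / 222.6 ≈ 0.98877 (5 s.f.)

0.98877


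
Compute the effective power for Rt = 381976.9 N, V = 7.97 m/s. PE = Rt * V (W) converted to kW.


Formula: PE = Rt * V / 1000 (kW)
Step 1 — PE (W) = 381976.9 * 7.97 = 3044355.893 W
Step 2 — PE (kW) = 3044355.893 / 1000 ≈ 3044.4 kW (5 s.f.)

3044.4 kW


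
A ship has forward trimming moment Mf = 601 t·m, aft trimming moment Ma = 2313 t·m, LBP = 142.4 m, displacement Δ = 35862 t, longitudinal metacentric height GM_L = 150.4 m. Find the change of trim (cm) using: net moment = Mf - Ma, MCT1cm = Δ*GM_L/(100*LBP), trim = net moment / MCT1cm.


Formula: net trimming moment = Mf - Ma; MCT1cm = Δ*GM_L/(100*LBP); trim = net moment / MCT1cm
Step 1 — net trimming moment = 601 - 2313 = -1712 t·m
Step 2 — MCT1cm = 35862 * 150.4 / (100 * 142.4) = 378.7672 t·m/cm
Step 3 — trim = -1712 / 378.7672 ≈ -4.5199 cm (5 s.f.)

-4.5199 cm


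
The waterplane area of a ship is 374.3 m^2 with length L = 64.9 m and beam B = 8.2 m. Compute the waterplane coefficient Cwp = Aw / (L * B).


Formula: Cwp = Aw / (L * B)
Step 1 — L * B = 64.9 * 8.2 = 532.18 m^2
Step 2 — Cwp = 374.3 / 532.18 ≈ 0.70333 (5 s.f.)

0.70333


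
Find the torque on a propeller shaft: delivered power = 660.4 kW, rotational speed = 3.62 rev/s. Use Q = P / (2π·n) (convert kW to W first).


Formula: Q = P_W / (2 * pi * n)
Step 1 — P_W = 660.4 kW * 1000 = 660400.0 W
Step 2 — 2 * pi * n = 2 * pi * 3.62 = 22.745131
Step 3 — Q = 660400.0 / 22.745131 ≈ 29035 N·m (5 s.f.)

29035 N·m


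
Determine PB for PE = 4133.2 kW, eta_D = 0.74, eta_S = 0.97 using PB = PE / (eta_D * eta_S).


Formula: PB = PE / (eta_D * eta_S)
Step 1 — combined efficiency = eta_D * eta_S = 0.74 * 0.97 = 0.7178
Step 2 — PB = 4133.2 / 0.7178 ≈ 5758.1 kW (5 s.f.)

5758.1 kW


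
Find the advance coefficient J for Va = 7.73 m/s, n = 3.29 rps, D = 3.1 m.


Formula: J = Va / (n * D)
Step 1 — n * D = 3.29 * 3.1 = 10.199
Step 2 — J = 7.73 / 10.199 ≈ 0.75792 (5 s.f.)

0.75792


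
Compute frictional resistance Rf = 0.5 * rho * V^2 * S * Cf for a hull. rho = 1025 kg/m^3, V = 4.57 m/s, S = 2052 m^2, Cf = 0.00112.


Formula: Rf = 0.5 * rho * V^2 * S * Cf
Step 1 — V^2 = 4.57^2 = 20.8849
Step 2 — 0.5 * rho * V^2 = 0.5 * 1025 * 20.8849 = 10703.51125
Step 3 — Rf = 10703.51125 * 2052 * 0.00112 ≈ 24599 N (5 s.f.)

24599 N


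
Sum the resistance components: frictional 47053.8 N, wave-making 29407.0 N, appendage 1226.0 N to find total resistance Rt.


Formula: Rt = Rf + Rw + Ra
Substituting: Rt = 47053.8 + 29407.0 + 1226.0
Result: Rt = 77686.8 N

77686.8 N


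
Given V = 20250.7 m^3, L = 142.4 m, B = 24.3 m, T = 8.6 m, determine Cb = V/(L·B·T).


Formula: Cb = V / (L * B * T)
Step 1 — L * B * T = 142.4 * 24.3 * 8.6 = 29758.752 m^3
Step 2 — Cb = 20250.7 / 29758.752 ≈ 0.68050 (5 s.f.)

0.68050


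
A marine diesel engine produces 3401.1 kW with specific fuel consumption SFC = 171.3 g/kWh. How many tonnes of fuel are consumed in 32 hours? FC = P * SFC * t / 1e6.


Formula: FC (tonnes) = P * SFC * t / 1,000,000
Step 1 — P * SFC * t = 3401.1 * 171.3 * 32 = 18643469.76 g
Step 2 — FC (tonnes) = 18643469.76 / 1,000,000 ≈ 18.643 tonnes (5 s.f.)

18.643 tonnes


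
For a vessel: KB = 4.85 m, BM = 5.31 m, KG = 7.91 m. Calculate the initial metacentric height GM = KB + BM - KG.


Formula: GM = KB + BM - KG
Step 1 — KM = KB + BM = 4.85 + 5.31 = 10.16 m
Step 2 — GM = KM - KG = 10.16 - 7.91 = 2.25 m

2.25 m


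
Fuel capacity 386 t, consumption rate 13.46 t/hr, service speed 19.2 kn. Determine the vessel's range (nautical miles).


Formula: endurance = fuel / rate; range = endurance * speed
Step 1 — endurance = 386 / 13.46 = 28.6776 hours
Step 2 — range = 28.6776 * 19.2 ≈ 550.61 nautical miles (5 s.f.)

550.61 NM


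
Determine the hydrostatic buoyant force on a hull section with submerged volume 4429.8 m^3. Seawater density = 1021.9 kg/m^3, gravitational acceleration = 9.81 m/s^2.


Formula: Fb = rho * g * V
Substituting: Fb = 1021.9 * 9.81 * 4429.8
Intermediate: 1021.9 * 9.81 = 10024.839
Result: Fb = 10024.839 * 4429.8 ≈ 44408000 N (5 s.f.)

44408000 N


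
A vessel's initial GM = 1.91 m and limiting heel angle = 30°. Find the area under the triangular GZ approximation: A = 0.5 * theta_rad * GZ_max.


Formula: GZ_max = GM * sin(theta); Area = 0.5 * theta_rad * GZ_max
Step 1 — GZ_max = 1.91 * sin(30°) = 1.91 * 0.5 = 0.955 m
Step 2 — theta_rad = 30 * pi/180 = 0.523599 rad
Step 3 — Area = 0.5 * 0.523599 * 0.955 ≈ 0.25002 m·rad (5 s.f.)

0.25002 m·rad


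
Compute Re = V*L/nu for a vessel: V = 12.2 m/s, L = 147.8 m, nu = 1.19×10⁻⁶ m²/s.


Formula: Re = V * L / nu
Step 1 — V * L = 12.2 * 147.8 = 1803.16 m^2/s
Step 2 — Re = 1803.16 / 1.19e-6 = 1.52e+09

1.52e+09


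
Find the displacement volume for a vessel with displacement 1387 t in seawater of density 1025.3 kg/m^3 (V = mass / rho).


Formula: V = mass / rho
Step 1 — convert tonnes to kg: 1387 t * 1000 = 1387000 kg
Step 2 — V = 1387000 / 1025.3 ≈ 1352.8 m^3 (5 s.f.)

1352.8 m^3


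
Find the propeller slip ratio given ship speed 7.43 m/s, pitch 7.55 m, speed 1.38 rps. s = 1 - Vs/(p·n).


Formula: s = 1 - Vs / (p * n)
Step 1 — p * n = 7.55 * 1.38 = 10.419
Step 2 — Vs / (p*n) = 7.43 / 10.419 = 0.71312 (6 d.p.)
Step 3 — s = 1 - 0.71312 = 0.28688

0.28688


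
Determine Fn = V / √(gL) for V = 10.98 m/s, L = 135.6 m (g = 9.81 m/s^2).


Formula: Fn = V / sqrt(g * L)
Step 1 — g * L = 9.81 * 135.6 = 1330.236
Step 2 — sqrt(g * L) = sqrt(1330.236) = 36.472401
Step 3 — Fn = 10.98 / 36.472401 ≈ 0.30105 (5 s.f.)

0.30105


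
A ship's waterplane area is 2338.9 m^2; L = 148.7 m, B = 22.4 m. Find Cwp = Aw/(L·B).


Formula: Cwp = Aw / (L * B)
Step 1 — L * B = 148.7 * 22.4 = 3330.88 m^2
Step 2 — Cwp = 2338.9 / 3330.88 ≈ 0.70219 (5 s.f.)

0.70219


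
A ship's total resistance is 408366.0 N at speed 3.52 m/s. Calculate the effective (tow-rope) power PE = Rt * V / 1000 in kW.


Formula: PE = Rt * V / 1000 (kW)
Step 1 — PE (W) = 408366.0 * 3.52 = 1437448.32 W
Step 2 — PE (kW) = 1437448.32 / 1000 ≈ 1437.4 kW (5 s.f.)

1437.4 kW


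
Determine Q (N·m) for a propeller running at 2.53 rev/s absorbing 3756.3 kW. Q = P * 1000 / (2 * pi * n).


Formula: Q = P_W / (2 * pi * n)
Step 1 — P_W = 3756.3 kW * 1000 = 3756300.0 W
Step 2 — 2 * pi * n = 2 * pi * 2.53 = 15.896459
Step 3 — Q = 3756300.0 / 15.896459 ≈ 236300 N·m (5 s.f.)

236300 N·m


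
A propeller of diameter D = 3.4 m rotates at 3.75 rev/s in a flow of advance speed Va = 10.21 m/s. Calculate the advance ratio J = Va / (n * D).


Formula: J = Va / (n * D)
Step 1 — n * D = 3.75 * 3.4 = 12.75
Step 2 — J = 10.21 / 12.75 ≈ 0.80078 (5 s.f.)

0.80078


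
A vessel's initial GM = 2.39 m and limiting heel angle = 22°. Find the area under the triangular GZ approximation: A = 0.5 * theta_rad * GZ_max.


Formula: GZ_max = GM * sin(theta); Area = 0.5 * theta_rad * GZ_max
Step 1 — GZ_max = 2.39 * sin(22°) = 2.39 * 0.374607 = 0.895311 m
Step 2 — theta_rad = 22 * pi/180 = 0.383972 rad
Step 3 — Area = 0.5 * 0.383972 * 0.895311 ≈ 0.17189 m·rad (5 s.f.)

0.17189 m·rad


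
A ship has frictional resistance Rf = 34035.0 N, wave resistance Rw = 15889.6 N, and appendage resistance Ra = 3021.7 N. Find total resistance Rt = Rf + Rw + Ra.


Formula: Rt = Rf + Rw + Ra
Substituting: Rt = 34035.0 + 15889.6 + 3021.7
Result: Rt = 52946.3 N

52946.3 N


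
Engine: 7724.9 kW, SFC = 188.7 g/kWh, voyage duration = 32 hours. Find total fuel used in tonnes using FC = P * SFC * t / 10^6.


Formula: FC (tonnes) = P * SFC * t / 1,000,000
Step 1 — P * SFC * t = 7724.9 * 188.7 * 32 = 46646036.16 g
Step 2 — FC (tonnes) = 46646036.16 / 1,000,000 ≈ 46.646 tonnes (5 s.f.)

46.646 tonnes


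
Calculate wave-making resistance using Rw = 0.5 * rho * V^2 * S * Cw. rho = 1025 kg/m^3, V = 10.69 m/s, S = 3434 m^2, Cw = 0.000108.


Formula: Rw = 0.5 * rho * V^2 * S * Cw
Step 1 — V^2 = 10.69^2 = 114.2761
Step 2 — 0.5 * rho * V^2 = 0.5 * 1025 * 114.2761 = 58566.50125
Step 3 — Rw = 58566.50125 * 3434 * 0.000108 ≈ 21721 N (5 s.f.)

21721 N


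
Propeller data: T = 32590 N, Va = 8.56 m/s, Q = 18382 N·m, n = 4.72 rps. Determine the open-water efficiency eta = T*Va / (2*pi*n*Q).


Formula: eta = T * Va / (2 * pi * n * Q)
Step 1 — numerator = T * Va = 32590 * 8.56 = 278970.4
Step 2 — 2 * pi * n = 2 * pi * 4.72 = 29.656635
Step 3 — denominator = 29.656635 * 18382 = 545148.26
Step 4 — eta = 278970.4 / 545148.26 ≈ 0.51173 (5 s.f.)

0.51173


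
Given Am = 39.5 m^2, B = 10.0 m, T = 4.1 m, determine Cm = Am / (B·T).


Formula: Cm = Am / (B * T)
Step 1 — B * T = 10.0 * 4.1 = 41.0 m^2
Step 2 — Cm = 39.5 / 41.0 ≈ 0.96341 (5 s.f.)

0.96341


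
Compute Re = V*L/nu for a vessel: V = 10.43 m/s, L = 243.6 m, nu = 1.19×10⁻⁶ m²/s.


Formula: Re = V * L / nu
Step 1 — V * L = 10.43 * 243.6 = 2540.748 m^2/s
Step 2 — Re = 2540.748 / 1.19e-6 = 2.14e+09

2.14e+09


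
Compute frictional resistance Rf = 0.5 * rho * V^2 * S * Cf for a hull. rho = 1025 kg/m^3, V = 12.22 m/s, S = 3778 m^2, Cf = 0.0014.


Formula: Rf = 0.5 * rho * V^2 * S * Cf
Step 1 — V^2 = 12.22^2 = 149.3284
Step 2 — 0.5 * rho * V^2 = 0.5 * 1025 * 149.3284 = 76530.805
Step 3 — Rf = 76530.805 * 3778 * 0.0014 ≈ 404790 N (5 s.f.)

404790 N


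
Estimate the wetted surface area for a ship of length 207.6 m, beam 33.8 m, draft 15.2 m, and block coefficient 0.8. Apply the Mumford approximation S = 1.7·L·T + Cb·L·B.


Formula: S = 1.7*L*T + V/T with V = Cb*L*B*T, i.e. S = L * (1.7*T + Cb*B)
Step 1 — 1.7*T = 1.7 * 15.2 = 25.84 m
Step 2 — Cb*B = 0.8 * 33.8 = 27.04 m
Step 3 — 1.7*T + Cb*B = 25.84 + 27.04 = 52.88 m
Step 4 — S = 207.6 * 52.88 ≈ 10978 m^2 (5 s.f.)

10978 m^2


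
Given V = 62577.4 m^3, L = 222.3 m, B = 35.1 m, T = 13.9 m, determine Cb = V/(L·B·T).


Formula: Cb = V / (L * B * T)
Step 1 — L * B * T = 222.3 * 35.1 * 13.9 = 108457.947 m^3
Step 2 — Cb = 62577.4 / 108457.947 ≈ 0.57697 (5 s.f.)

0.57697


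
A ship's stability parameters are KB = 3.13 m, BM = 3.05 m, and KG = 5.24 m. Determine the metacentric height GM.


Formula: GM = KB + BM - KG
Step 1 — KM = KB + BM = 3.13 + 3.05 = 6.18 m
Step 2 — GM = KM - KG = 6.18 - 5.24 = 0.94 m

0.94 m


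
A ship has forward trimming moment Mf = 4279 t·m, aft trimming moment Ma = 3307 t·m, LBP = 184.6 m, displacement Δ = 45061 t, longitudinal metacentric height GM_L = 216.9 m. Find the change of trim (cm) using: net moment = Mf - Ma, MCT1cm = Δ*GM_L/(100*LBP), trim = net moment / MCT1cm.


Formula: net trimming moment = Mf - Ma; MCT1cm = Δ*GM_L/(100*LBP); trim = net moment / MCT1cm
Step 1 — net trimming moment = 4279 - 3307 = 972 t·m
Step 2 — MCT1cm = 45061 * 216.9 / (100 * 184.6) = 529.4545 t·m/cm
Step 3 — trim = 972 / 529.4545 ≈ 1.8359 cm (5 s.f.)

1.8359 cm


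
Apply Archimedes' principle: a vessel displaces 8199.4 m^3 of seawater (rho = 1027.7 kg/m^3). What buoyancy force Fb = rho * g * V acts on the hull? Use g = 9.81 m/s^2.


Formula: Fb = rho * g * V
Substituting: Fb = 1027.7 * 9.81 * 8199.4
Intermediate: 1027.7 * 9.81 = 10081.737
Result: Fb = 10081.737 * 8199.4 ≈ 82664000 N (5 s.f.)

82664000 N


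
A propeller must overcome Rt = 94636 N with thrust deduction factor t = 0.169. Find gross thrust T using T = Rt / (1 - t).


Formula: T = Rt / (1 - t)
Step 1 — (1 - t) = 1 - 0.169 = 0.831
Step 2 — T = 94636 / 0.831 ≈ 113880 N (5 s.f.)

113880 N


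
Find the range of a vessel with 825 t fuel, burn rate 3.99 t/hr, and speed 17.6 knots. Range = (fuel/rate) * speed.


Formula: endurance = fuel / rate; range = endurance * speed
Step 1 — endurance = 825 / 3.99 = 206.7669 hours
Step 2 — range = 206.7669 * 17.6 ≈ 3639.1 nautical miles (5 s.f.)

3639.1 NM


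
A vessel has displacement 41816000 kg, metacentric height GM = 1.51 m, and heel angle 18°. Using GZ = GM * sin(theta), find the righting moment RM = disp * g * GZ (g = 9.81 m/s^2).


Formula: GZ = GM * sin(theta); RM = disp * g * GZ
Step 1 — GZ = 1.51 * sin(18°) = 1.51 * 0.309017 = 0.466616 m
Step 2 — RM = 41816000 * 9.81 * 0.466616 ≈ 191410000 N·m (5 s.f.)

191410000 N·m


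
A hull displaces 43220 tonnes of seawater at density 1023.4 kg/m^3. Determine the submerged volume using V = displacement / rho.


Formula: V = mass / rho
Step 1 — convert tonnes to kg: 43220 t * 1000 = 43220000 kg
Step 2 — V = 43220000 / 1023.4 ≈ 42232 m^3 (5 s.f.)

42232 m^3


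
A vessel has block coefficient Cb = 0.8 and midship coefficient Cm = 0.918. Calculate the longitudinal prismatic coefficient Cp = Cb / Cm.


Formula: Cp = Cb / Cm
Substituting: Cp = 0.8 / 0.918
Result: Cp ≈ 0.87146 (5 s.f.)

0.87146


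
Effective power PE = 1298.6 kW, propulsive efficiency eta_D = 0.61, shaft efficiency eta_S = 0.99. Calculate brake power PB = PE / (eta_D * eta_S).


Formula: PB = PE / (eta_D * eta_S)
Step 1 — combined efficiency = eta_D * eta_S = 0.61 * 0.99 = 0.6039
Step 2 — PB = 1298.6 / 0.6039 ≈ 2150.4 kW (5 s.f.)

2150.4 kW


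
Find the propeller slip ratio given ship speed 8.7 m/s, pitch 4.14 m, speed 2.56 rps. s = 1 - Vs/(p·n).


Formula: s = 1 - Vs / (p * n)
Step 1 — p * n = 4.14 * 2.56 = 10.5984
Step 2 — Vs / (p*n) = 8.7 / 10.5984 = 0.820879 (6 d.p.)
Step 3 — s = 1 - 0.820879 = 0.179121

0.179121


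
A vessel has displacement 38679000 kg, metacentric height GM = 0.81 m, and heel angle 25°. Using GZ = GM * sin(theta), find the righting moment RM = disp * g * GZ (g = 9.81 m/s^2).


Formula: GZ = GM * sin(theta); RM = disp * g * GZ
Step 1 — GZ = 0.81 * sin(25°) = 0.81 * 0.422618 = 0.342321 m
Step 2 — RM = 38679000 * 9.81 * 0.342321 ≈ 129890000 N·m (5 s.f.)

129890000 N·m


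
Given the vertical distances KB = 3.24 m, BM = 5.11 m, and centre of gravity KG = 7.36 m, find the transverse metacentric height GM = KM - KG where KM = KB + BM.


Formula: GM = KB + BM - KG
Step 1 — KM = KB + BM = 3.24 + 5.11 = 8.35 m
Step 2 — GM = KM - KG = 8.35 - 7.36 = 0.99 m

0.99 m


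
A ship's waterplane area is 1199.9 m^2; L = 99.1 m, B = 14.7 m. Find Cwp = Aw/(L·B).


Formula: Cwp = Aw / (L * B)
Step 1 — L * B = 99.1 * 14.7 = 1456.77 m^2
Step 2 — Cwp = 1199.9 / 1456.77 ≈ 0.82367 (5 s.f.)

0.82367


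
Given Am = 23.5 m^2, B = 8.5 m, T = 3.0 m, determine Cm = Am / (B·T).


Formula: Cm = Am / (B * T)
Step 1 — B * T = 8.5 * 3.0 = 25.5 m^2
Step 2 — Cm = 23.5 / 25.5 ≈ 0.92157 (5 s.f.)

0.92157


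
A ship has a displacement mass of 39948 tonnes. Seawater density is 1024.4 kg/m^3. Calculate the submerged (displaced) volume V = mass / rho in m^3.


Formula: V = mass / rho
Step 1 — convert tonnes to kg: 39948 t * 1000 = 39948000 kg
Step 2 — V = 39948000 / 1024.4 ≈ 38996 m^3 (5 s.f.)

38996 m^3


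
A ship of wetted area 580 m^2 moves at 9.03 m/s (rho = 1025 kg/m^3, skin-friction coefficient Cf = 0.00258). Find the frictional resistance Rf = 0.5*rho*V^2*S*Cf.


Formula: Rf = 0.5 * rho * V^2 * S * Cf
Step 1 — V^2 = 9.03^2 = 81.5409
Step 2 — 0.5 * rho * V^2 = 0.5 * 1025 * 81.5409 = 41789.71125
Step 3 — Rf = 41789.71125 * 580 * 0.00258 ≈ 62534 N (5 s.f.)

62534 N


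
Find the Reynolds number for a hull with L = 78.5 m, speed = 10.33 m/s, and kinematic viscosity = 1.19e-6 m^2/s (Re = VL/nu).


Formula: Re = V * L / nu
Step 1 — V * L = 10.33 * 78.5 = 810.905 m^2/s
Step 2 — Re = 810.905 / 1.19e-6 = 6.81e+08

6.81e+08


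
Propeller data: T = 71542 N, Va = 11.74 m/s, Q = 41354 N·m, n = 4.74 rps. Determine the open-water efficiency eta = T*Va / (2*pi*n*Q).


Formula: eta = T * Va / (2 * pi * n * Q)
Step 1 — numerator = T * Va = 71542 * 11.74 = 839903.08
Step 2 — 2 * pi * n = 2 * pi * 4.74 = 29.782298
Step 3 — denominator = 29.782298 * 41354 = 1231617.15
Step 4 — eta = 839903.08 / 1231617.15 ≈ 0.68195 (5 s.f.)

0.68195


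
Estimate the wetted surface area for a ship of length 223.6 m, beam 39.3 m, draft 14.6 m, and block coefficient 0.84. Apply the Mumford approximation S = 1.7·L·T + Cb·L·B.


Formula: S = 1.7*L*T + V/T with V = Cb*L*B*T, i.e. S = L * (1.7*T + Cb*B)
Step 1 — 1.7*T = 1.7 * 14.6 = 24.82 m
Step 2 — Cb*B = 0.84 * 39.3 = 33.012 m
Step 3 — 1.7*T + Cb*B = 24.82 + 33.012 = 57.832 m
Step 4 — S = 223.6 * 57.832 ≈ 12931 m^2 (5 s.f.)

12931 m^2


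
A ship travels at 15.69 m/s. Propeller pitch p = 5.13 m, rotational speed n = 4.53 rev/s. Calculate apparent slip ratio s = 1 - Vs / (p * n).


Formula: s = 1 - Vs / (p * n)
Step 1 — p * n = 5.13 * 4.53 = 23.2389
Step 2 — Vs / (p*n) = 15.69 / 23.2389 = 0.675161 (6 d.p.)
Step 3 — s = 1 - 0.675161 = 0.324839

0.324839


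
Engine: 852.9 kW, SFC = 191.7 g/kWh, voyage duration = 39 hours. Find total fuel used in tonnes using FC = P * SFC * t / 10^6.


Formula: FC (tonnes) = P * SFC * t / 1,000,000
Step 1 — P * SFC * t = 852.9 * 191.7 * 39 = 6376536.27 g
Step 2 — FC (tonnes) = 6376536.27 / 1,000,000 ≈ 6.3765 tonnes (5 s.f.)

6.3765 tonnes


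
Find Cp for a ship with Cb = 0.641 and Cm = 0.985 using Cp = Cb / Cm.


Formula: Cp = Cb / Cm
Substituting: Cp = 0.641 / 0.985
Result: Cp ≈ 0.65076 (5 s.f.)

0.65076


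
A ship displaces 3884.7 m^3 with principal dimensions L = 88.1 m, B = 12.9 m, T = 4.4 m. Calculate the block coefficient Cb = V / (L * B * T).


Formula: Cb = V / (L * B * T)
Step 1 — L * B * T = 88.1 * 12.9 * 4.4 = 5000.556 m^3
Step 2 — Cb = 3884.7 / 5000.556 ≈ 0.77685 (5 s.f.)

0.77685


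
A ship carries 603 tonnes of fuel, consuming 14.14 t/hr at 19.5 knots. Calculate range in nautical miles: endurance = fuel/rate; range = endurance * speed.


Formula: endurance = fuel / rate; range = endurance * speed
Step 1 — endurance = 603 / 14.14 = 42.645 hours
Step 2 — range = 42.645 * 19.5 ≈ 831.58 nautical miles (5 s.f.)

831.58 NM


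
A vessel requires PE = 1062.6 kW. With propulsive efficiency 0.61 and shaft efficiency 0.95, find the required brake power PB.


Formula: PB = PE / (eta_D * eta_S)
Step 1 — combined efficiency = eta_D * eta_S = 0.61 * 0.95 = 0.5795
Step 2 — PB = 1062.6 / 0.5795 ≈ 1833.6 kW (5 s.f.)

1833.6 kW


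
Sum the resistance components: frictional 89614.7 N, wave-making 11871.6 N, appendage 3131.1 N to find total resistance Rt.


Formula: Rt = Rf + Rw + Ra
Substituting: Rt = 89614.7 + 11871.6 + 3131.1
Result: Rt = 104617.4 N

104617.4 N


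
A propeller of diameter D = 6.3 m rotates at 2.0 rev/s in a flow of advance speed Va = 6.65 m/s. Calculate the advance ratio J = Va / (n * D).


Formula: J = Va / (n * D)
Step 1 — n * D = 2.0 * 6.3 = 12.6
Step 2 — J = 6.65 / 12.6 ≈ 0.52778 (5 s.f.)

0.52778


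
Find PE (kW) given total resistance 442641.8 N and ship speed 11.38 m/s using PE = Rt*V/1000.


Formula: PE = Rt * V / 1000 (kW)
Step 1 — PE (W) = 442641.8 * 11.38 = 5037263.684 W
Step 2 — PE (kW) = 5037263.684 / 1000 ≈ 5037.3 kW (5 s.f.)

5037.3 kW


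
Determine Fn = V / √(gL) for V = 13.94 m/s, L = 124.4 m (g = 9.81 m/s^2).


Formula: Fn = V / sqrt(g * L)
Step 1 — g * L = 9.81 * 124.4 = 1220.364
Step 2 — sqrt(g * L) = sqrt(1220.364) = 34.933709
Step 3 — Fn = 13.94 / 34.933709 ≈ 0.39904 (5 s.f.)

0.39904


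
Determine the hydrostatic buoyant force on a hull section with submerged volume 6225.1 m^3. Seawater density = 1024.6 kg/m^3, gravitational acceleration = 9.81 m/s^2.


Formula: Fb = rho * g * V
Substituting: Fb = 1024.6 * 9.81 * 6225.1
Intermediate: 1024.6 * 9.81 = 10051.326
Result: Fb = 10051.326 * 6225.1 ≈ 62571000 N (5 s.f.)

62571000 N


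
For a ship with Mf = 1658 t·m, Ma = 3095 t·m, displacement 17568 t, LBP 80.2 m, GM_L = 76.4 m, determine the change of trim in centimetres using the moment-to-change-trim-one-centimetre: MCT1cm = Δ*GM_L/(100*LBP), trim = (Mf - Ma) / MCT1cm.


Formula: net trimming moment = Mf - Ma; MCT1cm = Δ*GM_L/(100*LBP); trim = net moment / MCT1cm
Step 1 — net trimming moment = 1658 - 3095 = -1437 t·m
Step 2 — MCT1cm = 17568 * 76.4 / (100 * 80.2) = 167.356 t·m/cm
Step 3 — trim = -1437 / 167.356 ≈ -8.5865 cm (5 s.f.)

-8.5865 cm


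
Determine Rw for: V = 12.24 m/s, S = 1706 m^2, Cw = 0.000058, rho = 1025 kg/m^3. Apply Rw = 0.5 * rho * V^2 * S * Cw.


Formula: Rw = 0.5 * rho * V^2 * S * Cw
Step 1 — V^2 = 12.24^2 = 149.8176
Step 2 — 0.5 * rho * V^2 = 0.5 * 1025 * 149.8176 = 76781.52
Step 3 — Rw = 76781.52 * 1706 * 0.000058 ≈ 7597.4 N (5 s.f.)

7597.4 N


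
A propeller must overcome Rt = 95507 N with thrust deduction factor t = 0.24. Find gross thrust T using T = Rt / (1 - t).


Formula: T = Rt / (1 - t)
Step 1 — (1 - t) = 1 - 0.24 = 0.76
Step 2 — T = 95507 / 0.76 ≈ 125670 N (5 s.f.)

125670 N


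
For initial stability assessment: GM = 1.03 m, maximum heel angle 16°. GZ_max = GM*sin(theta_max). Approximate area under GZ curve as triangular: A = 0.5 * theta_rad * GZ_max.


Formula: GZ_max = GM * sin(theta); Area = 0.5 * theta_rad * GZ_max
Step 1 — GZ_max = 1.03 * sin(16°) = 1.03 * 0.275637 = 0.283906 m
Step 2 — theta_rad = 16 * pi/180 = 0.279253 rad
Step 3 — Area = 0.5 * 0.279253 * 0.283906 ≈ 0.039641 m·rad (5 s.f.)

0.039641 m·rad


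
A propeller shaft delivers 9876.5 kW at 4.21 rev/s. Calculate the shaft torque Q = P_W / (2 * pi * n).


Formula: Q = P_W / (2 * pi * n)
Step 1 — P_W = 9876.5 kW * 1000 = 9876500.0 W
Step 2 — 2 * pi * n = 2 * pi * 4.21 = 26.45221
Step 3 — Q = 9876500.0 / 26.45221 ≈ 373370 N·m (5 s.f.)

373370 N·m


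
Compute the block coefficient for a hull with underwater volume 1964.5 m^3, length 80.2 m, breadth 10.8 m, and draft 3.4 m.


Formula: Cb = V / (L * B * T)
Step 1 — L * B * T = 80.2 * 10.8 * 3.4 = 2944.944 m^3
Step 2 — Cb = 1964.5 / 2944.944 ≈ 0.66708 (5 s.f.)

0.66708


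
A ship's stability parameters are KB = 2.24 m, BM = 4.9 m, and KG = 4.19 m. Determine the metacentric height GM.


Formula: GM = KB + BM - KG
Step 1 — KM = KB + BM = 2.24 + 4.9 = 7.14 m
Step 2 — GM = KM - KG = 7.14 - 4.19 = 2.95 m

2.95 m


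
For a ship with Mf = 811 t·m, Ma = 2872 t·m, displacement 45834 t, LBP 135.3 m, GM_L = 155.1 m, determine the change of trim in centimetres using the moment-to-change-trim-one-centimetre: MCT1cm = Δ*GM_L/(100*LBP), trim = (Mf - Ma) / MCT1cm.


Formula: net trimming moment = Mf - Ma; MCT1cm = Δ*GM_L/(100*LBP); trim = net moment / MCT1cm
Step 1 — net trimming moment = 811 - 2872 = -2061 t·m
Step 2 — MCT1cm = 45834 * 155.1 / (100 * 135.3) = 525.4141 t·m/cm
Step 3 — trim = -2061 / 525.4141 ≈ -3.9226 cm (5 s.f.)

-3.9226 cm


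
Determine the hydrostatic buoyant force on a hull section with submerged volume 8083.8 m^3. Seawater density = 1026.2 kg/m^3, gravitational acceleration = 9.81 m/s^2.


Formula: Fb = rho * g * V
Substituting: Fb = 1026.2 * 9.81 * 8083.8
Intermediate: 1026.2 * 9.81 = 10067.022
Result: Fb = 10067.022 * 8083.8 ≈ 81380000 N (5 s.f.)

81380000 N


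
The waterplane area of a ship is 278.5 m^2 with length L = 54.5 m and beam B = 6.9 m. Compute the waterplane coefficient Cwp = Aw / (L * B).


Formula: Cwp = Aw / (L * B)
Step 1 — L * B = 54.5 * 6.9 = 376.05 m^2
Step 2 — Cwp = 278.5 / 376.05 ≈ 0.74059 (5 s.f.)

0.74059


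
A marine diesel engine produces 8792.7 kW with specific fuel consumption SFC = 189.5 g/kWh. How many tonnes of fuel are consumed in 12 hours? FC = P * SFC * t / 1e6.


Formula: FC (tonnes) = P * SFC * t / 1,000,000
Step 1 — P * SFC * t = 8792.7 * 189.5 * 12 = 19994599.8 g
Step 2 — FC (tonnes) = 19994599.8 / 1,000,000 ≈ 19.995 tonnes (5 s.f.)

19.995 tonnes


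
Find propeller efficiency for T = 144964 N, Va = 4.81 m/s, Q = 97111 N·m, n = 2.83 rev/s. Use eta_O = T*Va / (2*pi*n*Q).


Formula: eta = T * Va / (2 * pi * n * Q)
Step 1 — numerator = T * Va = 144964 * 4.81 = 697276.84
Step 2 — 2 * pi * n = 2 * pi * 2.83 = 17.781414
Step 3 — denominator = 17.781414 * 97111 = 1726770.89
Step 4 — eta = 697276.84 / 1726770.89 ≈ 0.40380 (5 s.f.)

0.40380


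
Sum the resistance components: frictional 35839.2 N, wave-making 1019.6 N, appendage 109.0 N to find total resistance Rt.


Formula: Rt = Rf + Rw + Ra
Substituting: Rt = 35839.2 + 1019.6 + 109.0
Result: Rt = 36967.8 N

36967.8 N


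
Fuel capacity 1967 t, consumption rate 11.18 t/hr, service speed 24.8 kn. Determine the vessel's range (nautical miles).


Formula: endurance = fuel / rate; range = endurance * speed
Step 1 — endurance = 1967 / 11.18 = 175.9392 hours
Step 2 — range = 175.9392 * 24.8 ≈ 4363.3 nautical miles (5 s.f.)

4363.3 NM


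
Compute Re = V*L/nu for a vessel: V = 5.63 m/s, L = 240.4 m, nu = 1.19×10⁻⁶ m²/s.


Formula: Re = V * L / nu
Step 1 — V * L = 5.63 * 240.4 = 1353.452 m^2/s
Step 2 — Re = 1353.452 / 1.19e-6 = 1.14e+09

1.14e+09


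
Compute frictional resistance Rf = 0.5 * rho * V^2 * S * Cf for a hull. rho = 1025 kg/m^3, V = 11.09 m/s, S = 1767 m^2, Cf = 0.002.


Formula: Rf = 0.5 * rho * V^2 * S * Cf
Step 1 — V^2 = 11.09^2 = 122.9881
Step 2 — 0.5 * rho * V^2 = 0.5 * 1025 * 122.9881 = 63031.40125
Step 3 — Rf = 63031.40125 * 1767 * 0.002 ≈ 222750 N (5 s.f.)

222750 N


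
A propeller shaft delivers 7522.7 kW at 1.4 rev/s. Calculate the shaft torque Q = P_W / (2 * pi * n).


Formula: Q = P_W / (2 * pi * n)
Step 1 — P_W = 7522.7 kW * 1000 = 7522700.0 W
Step 2 — 2 * pi * n = 2 * pi * 1.4 = 8.796459
Step 3 — Q = 7522700.0 / 8.796459 ≈ 855200 N·m (5 s.f.)

855200 N·m


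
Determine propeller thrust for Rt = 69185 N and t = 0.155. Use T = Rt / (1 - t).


Formula: T = Rt / (1 - t)
Step 1 — (1 - t) = 1 - 0.155 = 0.845
Step 2 — T = 69185 / 0.845 ≈ 81876 N (5 s.f.)

81876 N


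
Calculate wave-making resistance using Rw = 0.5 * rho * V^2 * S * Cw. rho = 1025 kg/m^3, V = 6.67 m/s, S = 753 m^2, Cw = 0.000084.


Formula: Rw = 0.5 * rho * V^2 * S * Cw
Step 1 — V^2 = 6.67^2 = 44.4889
Step 2 — 0.5 * rho * V^2 = 0.5 * 1025 * 44.4889 = 22800.56125
Step 3 — Rw = 22800.56125 * 753 * 0.000084 ≈ 1442.2 N (5 s.f.)

1442.2 N


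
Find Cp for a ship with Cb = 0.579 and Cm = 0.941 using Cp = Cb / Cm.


Formula: Cp = Cb / Cm
Substituting: Cp = 0.579 / 0.941
Result: Cp ≈ 0.61530 (5 s.f.)

0.61530


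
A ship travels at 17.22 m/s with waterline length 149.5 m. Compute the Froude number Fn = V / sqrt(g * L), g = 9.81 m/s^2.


Formula: Fn = V / sqrt(g * L)
Step 1 — g * L = 9.81 * 149.5 = 1466.595
Step 2 — sqrt(g * L) = sqrt(1466.595) = 38.296149
Step 3 — Fn = 17.22 / 38.296149 ≈ 0.44965 (5 s.f.)

0.44965


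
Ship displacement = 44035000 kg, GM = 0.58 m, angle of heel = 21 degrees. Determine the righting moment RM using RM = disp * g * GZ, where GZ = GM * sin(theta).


Formula: GZ = GM * sin(theta); RM = disp * g * GZ
Step 1 — GZ = 0.58 * sin(21°) = 0.58 * 0.358368 = 0.207853 m
Step 2 — RM = 44035000 * 9.81 * 0.207853 ≈ 89789000 N·m (5 s.f.)

89789000 N·m


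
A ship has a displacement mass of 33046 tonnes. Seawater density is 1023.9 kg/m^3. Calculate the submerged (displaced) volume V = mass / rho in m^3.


Formula: V = mass / rho
Step 1 — convert tonnes to kg: 33046 t * 1000 = 33046000 kg
Step 2 — V = 33046000 / 1023.9 ≈ 32275 m^3 (5 s.f.)

32275 m^3


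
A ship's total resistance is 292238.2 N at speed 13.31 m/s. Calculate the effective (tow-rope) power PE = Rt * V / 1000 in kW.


Formula: PE = Rt * V / 1000 (kW)
Step 1 — PE (W) = 292238.2 * 13.31 = 3889690.442 W
Step 2 — PE (kW) = 3889690.442 / 1000 ≈ 3889.7 kW (5 s.f.)

3889.7 kW


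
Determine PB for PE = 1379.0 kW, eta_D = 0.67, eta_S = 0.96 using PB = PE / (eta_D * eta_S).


Formula: PB = PE / (eta_D * eta_S)
Step 1 — combined efficiency = eta_D * eta_S = 0.67 * 0.96 = 0.6432
Step 2 — PB = 1379.0 / 0.6432 ≈ 2144.0 kW (5 s.f.)

2144.0 kW


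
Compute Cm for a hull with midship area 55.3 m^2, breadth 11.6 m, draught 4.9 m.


Formula: Cm = Am / (B * T)
Step 1 — B * T = 11.6 * 4.9 = 56.84 m^2
Step 2 — Cm = 55.3 / 56.84 ≈ 0.97291 (5 s.f.)

0.97291


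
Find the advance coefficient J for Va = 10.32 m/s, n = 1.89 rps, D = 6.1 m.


Formula: J = Va / (n * D)
Step 1 — n * D = 1.89 * 6.1 = 11.529
Step 2 — J = 10.32 / 11.529 ≈ 0.89513 (5 s.f.)

0.89513


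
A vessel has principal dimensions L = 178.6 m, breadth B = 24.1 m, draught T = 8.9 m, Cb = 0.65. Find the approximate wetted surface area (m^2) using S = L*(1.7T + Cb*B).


Formula: S = 1.7*L*T + V/T with V = Cb*L*B*T, i.e. S = L * (1.7*T + Cb*B)
Step 1 — 1.7*T = 1.7 * 8.9 = 15.13 m
Step 2 — Cb*B = 0.65 * 24.1 = 15.665 m
Step 3 — 1.7*T + Cb*B = 15.13 + 15.665 = 30.795 m
Step 4 — S = 178.6 * 30.795 ≈ 5500.0 m^2 (5 s.f.)

5500.0 m^2


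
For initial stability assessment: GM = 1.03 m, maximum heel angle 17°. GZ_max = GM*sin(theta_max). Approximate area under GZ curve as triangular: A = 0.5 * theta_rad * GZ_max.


Formula: GZ_max = GM * sin(theta); Area = 0.5 * theta_rad * GZ_max
Step 1 — GZ_max = 1.03 * sin(17°) = 1.03 * 0.292372 = 0.301143 m
Step 2 — theta_rad = 17 * pi/180 = 0.296706 rad
Step 3 — Area = 0.5 * 0.296706 * 0.301143 ≈ 0.044675 m·rad (5 s.f.)

0.044675 m·rad


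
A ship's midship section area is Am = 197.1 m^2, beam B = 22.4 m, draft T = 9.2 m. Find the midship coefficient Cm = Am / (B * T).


Formula: Cm = Am / (B * T)
Step 1 — B * T = 22.4 * 9.2 = 206.08 m^2
Step 2 — Cm = 197.1 / 206.08 ≈ 0.95642 (5 s.f.)

0.95642


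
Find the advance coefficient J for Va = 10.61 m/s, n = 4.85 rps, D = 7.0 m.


Formula: J = Va / (n * D)
Step 1 — n * D = 4.85 * 7.0 = 33.95
Step 2 — J = 10.61 / 33.95 ≈ 0.31252 (5 s.f.)

0.31252


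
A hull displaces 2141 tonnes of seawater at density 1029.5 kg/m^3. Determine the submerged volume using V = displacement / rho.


Formula: V = mass / rho
Step 1 — convert tonnes to kg: 2141 t * 1000 = 2141000 kg
Step 2 — V = 2141000 / 1029.5 ≈ 2079.7 m^3 (5 s.f.)

2079.7 m^3


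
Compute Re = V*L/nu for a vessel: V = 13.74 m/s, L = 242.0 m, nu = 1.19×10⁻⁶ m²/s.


Formula: Re = V * L / nu
Step 1 — V * L = 13.74 * 242.0 = 3325.08 m^2/s
Step 2 — Re = 3325.08 / 1.19e-6 = 2.79e+09

2.79e+09


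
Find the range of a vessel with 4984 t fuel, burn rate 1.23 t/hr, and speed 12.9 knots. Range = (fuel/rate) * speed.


Formula: endurance = fuel / rate; range = endurance * speed
Step 1 — endurance = 4984 / 1.23 = 4052.0325 hours
Step 2 — range = 4052.0325 * 12.9 ≈ 52271 nautical miles (5 s.f.)

52271 NM


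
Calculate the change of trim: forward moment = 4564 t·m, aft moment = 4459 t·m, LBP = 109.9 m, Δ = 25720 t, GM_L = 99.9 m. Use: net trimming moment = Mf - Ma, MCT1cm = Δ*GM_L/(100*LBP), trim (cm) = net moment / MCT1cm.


Formula: net trimming moment = Mf - Ma; MCT1cm = Δ*GM_L/(100*LBP); trim = net moment / MCT1cm
Step 1 — net trimming moment = 4564 - 4459 = 105 t·m
Step 2 — MCT1cm = 25720 * 99.9 / (100 * 109.9) = 233.7969 t·m/cm
Step 3 — trim = 105 / 233.7969 ≈ 0.44911 cm (5 s.f.)

0.44911 cm


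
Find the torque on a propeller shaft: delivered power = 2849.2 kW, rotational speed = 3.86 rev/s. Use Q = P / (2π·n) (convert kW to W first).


Formula: Q = P_W / (2 * pi * n)
Step 1 — P_W = 2849.2 kW * 1000 = 2849200.0 W
Step 2 — 2 * pi * n = 2 * pi * 3.86 = 24.253095
Step 3 — Q = 2849200.0 / 24.253095 ≈ 117480 N·m (5 s.f.)

117480 N·m
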